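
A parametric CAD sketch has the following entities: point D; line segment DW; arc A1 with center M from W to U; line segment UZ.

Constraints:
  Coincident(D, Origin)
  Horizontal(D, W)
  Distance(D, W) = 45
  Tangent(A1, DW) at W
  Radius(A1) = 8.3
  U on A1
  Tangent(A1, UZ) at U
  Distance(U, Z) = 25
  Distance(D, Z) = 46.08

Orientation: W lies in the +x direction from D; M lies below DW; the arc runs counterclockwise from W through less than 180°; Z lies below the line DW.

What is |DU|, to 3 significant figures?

37.5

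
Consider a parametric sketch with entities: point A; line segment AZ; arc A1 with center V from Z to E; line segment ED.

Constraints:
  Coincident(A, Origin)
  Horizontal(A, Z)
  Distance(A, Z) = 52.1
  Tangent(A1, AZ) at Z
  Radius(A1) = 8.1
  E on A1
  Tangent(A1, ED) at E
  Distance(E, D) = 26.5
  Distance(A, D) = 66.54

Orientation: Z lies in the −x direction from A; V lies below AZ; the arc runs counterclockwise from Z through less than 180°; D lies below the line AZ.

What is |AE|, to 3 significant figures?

60.8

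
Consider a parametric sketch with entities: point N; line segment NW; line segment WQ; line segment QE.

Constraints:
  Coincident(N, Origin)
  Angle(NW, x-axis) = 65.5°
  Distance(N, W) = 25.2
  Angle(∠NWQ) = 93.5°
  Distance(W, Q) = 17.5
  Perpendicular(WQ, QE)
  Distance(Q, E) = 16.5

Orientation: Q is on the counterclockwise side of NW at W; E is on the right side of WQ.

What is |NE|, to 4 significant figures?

45.80

∠NWQ = 93.5°, so WQ runs at 65.5° + (180° − 93.5°) = 152.0° from the x-axis; with |WQ| = 17.5, Q = W + 17.5·(cos 152.0°, sin 152.0°) = (-5.001, 31.15). WQ ⟂ QE; with |QE| = 16.5 on the right of WQ, E = Q + 16.5·(0.4695, 0.8829) = (2.745, 45.72). Then |NE| = |E − N| = 45.80.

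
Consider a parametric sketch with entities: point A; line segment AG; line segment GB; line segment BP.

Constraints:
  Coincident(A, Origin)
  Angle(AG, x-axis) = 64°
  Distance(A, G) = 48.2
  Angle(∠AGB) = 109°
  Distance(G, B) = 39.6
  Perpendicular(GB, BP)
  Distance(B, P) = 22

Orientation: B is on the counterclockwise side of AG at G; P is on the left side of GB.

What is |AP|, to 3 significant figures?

60.1

∠AGB = 109.0°, so GB runs at 64.0° + (180° − 109.0°) = 135° from the x-axis; with |GB| = 39.6, B = G + 39.6·(cos 135°, sin 135°) = (-6.87, 71.3). GB is perpendicular to BP; with |BP| = 22.0 on the left of GB, P = B + 22.0·(-0.707, -0.707) = (-22.4, 55.8). Then |AP| = |P − A| = 60.1.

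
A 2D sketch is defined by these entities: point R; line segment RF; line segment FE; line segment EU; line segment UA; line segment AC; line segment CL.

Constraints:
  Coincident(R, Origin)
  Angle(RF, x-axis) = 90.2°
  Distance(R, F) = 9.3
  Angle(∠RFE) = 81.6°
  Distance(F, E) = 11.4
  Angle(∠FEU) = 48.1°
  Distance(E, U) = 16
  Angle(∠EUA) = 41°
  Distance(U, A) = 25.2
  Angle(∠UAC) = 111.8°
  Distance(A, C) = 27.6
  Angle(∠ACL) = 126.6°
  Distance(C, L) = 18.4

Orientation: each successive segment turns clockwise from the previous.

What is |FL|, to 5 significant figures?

44.434

R is at the origin; RF runs at 90.2° with length 9.3, so F = (-0.032463, 9.2999). ∠RFE = 81.6° gives FE at -8.2000° from the x-axis; with |FE| = 11.4, E = (11.251, 7.6740). ∠FEU = 48.1° gives EU at -140.10° from the x-axis; with |EU| = 16.0, U = (-1.0237, -2.5892). ∠EUA = 41.0° gives UA at 80.900° from the x-axis; with |UA| = 25.2, A = (2.9619, 22.294). ∠UAC = 111.8° gives AC at 12.700° from the x-axis; with |AC| = 27.6, C = (29.887, 28.361). ∠ACL = 126.6° gives CL at -40.700° from the x-axis; with |CL| = 18.4, L = (43.836, 16.363). Then |FL| = |L − F| = 44.434.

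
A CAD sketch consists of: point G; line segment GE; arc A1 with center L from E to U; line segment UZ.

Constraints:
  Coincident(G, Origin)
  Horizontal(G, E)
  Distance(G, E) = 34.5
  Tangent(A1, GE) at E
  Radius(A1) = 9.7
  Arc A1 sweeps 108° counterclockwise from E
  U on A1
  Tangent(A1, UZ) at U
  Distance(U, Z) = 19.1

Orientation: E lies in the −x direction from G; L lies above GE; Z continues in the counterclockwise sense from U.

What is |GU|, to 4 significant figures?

28.28

G is at the origin; GE is horizontal with |GE| = 34.5 and E on the −x side, so E = (-34.50, 0.000). Tangency of A1 to GE means the radius LE is perpendicular to GE, so L = E + (0, 9.7) = (-34.50, 9.700). On A1, E sits at bearing -90° from L; a 108° counterclockwise sweep puts U at bearing 18°, so U = L + 9.7·(cos 18°, sin 18°) = (-25.27, 12.70). Then |GU| = |U − G| = 28.28.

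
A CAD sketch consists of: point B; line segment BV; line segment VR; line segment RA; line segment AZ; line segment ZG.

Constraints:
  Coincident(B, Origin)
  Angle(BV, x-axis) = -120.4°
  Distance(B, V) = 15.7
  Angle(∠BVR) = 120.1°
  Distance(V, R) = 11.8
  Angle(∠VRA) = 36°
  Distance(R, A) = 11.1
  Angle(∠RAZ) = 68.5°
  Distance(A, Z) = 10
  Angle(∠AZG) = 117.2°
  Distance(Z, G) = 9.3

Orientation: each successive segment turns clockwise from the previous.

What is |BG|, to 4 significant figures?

27.47

∠RAZ = 68.5° gives AZ at -75.80° from the x-axis; with |AZ| = 10.0, Z = (-8.277, -16.70). ∠AZG = 117.2° gives ZG at -138.6° from the x-axis; with |ZG| = 9.3, G = (-15.25, -22.85). Then |BG| = |G − B| = 27.47.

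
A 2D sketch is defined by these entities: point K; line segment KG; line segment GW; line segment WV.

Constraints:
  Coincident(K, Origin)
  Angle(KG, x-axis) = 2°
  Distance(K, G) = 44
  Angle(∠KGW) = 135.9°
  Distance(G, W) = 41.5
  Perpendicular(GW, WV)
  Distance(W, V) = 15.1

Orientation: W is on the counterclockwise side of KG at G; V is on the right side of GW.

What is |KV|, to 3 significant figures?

86.2

K is at the origin; KG runs at 2.0° with length 44.0, so G = 44.0·(cos 2.0°, sin 2.0°) = (44.0, 1.54). ∠KGW = 135.9°, so GW runs at 2.0° + (180° − 135.9°) = 46.1° from the x-axis; with |GW| = 41.5, W = G + 41.5·(cos 46.1°, sin 46.1°) = (72.7, 31.4). The perpendicularity gives WV at right angles to GW; with |WV| = 15.1 on the right of GW, V = W + 15.1·(0.721, -0.693) = (83.6, 21.0). Then |KV| = |V − K| = 86.2.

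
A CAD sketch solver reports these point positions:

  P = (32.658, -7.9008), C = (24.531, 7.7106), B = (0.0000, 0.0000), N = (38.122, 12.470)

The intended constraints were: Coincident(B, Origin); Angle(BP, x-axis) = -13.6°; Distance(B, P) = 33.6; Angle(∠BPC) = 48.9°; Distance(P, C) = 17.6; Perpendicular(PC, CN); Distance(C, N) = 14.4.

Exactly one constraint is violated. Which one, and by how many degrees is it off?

Perpendicular(PC, CN) — off by 8.20°.

B = (0.00, 0.00) ✓; BP at -13.60° ✓; |BP| = 33.60 ✓; ∠BPC = 48.90° ✓; |PC| = 17.60 ✓; ∠(PC, CN) = 98.20° ✗; |CN| = 14.40 ✓.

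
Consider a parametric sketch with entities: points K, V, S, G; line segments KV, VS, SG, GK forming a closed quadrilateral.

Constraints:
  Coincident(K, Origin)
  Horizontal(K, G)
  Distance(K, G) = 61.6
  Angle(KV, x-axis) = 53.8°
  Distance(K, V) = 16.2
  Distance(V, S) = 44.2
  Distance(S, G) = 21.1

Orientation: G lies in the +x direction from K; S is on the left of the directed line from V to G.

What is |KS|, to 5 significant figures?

56.733

Checks: |VS| = 44.20 ✓; |SG| = 21.10 ✓.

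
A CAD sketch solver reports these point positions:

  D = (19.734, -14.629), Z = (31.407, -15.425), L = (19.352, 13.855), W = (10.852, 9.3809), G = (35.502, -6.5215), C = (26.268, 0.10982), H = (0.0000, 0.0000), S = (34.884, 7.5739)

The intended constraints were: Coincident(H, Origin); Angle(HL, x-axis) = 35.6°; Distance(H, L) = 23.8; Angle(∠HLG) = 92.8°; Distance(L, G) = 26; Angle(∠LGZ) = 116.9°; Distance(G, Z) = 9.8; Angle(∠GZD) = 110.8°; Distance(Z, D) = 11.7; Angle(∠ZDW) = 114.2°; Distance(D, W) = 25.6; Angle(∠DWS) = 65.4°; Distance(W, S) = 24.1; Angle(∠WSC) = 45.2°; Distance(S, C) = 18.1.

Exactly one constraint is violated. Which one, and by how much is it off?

Distance(S, C) = 18.1 — off by 6.70.

H = (0.00, 0.00) ✓; HL at 35.60° ✓; |HL| = 23.80 ✓; ∠HLG = 92.80° ✓; |LG| = 26.00 ✓; ∠LGZ = 116.9° ✓; |GZ| = 9.800 ✓; ∠GZD = 110.8° ✓; |ZD| = 11.70 ✓; ∠ZDW = 114.2° ✓; |DW| = 25.60 ✓; ∠DWS = 65.40° ✓; |WS| = 24.10 ✓; ∠WSC = 45.20° ✓; |SC| = 11.40 ✗.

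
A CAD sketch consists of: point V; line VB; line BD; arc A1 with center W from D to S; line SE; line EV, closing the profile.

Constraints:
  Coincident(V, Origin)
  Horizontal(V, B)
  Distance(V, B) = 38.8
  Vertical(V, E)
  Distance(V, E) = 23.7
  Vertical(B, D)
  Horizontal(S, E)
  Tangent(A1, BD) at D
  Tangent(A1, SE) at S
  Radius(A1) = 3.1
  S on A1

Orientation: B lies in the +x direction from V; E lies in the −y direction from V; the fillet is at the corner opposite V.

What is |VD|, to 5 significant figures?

43.929

The virtual corner opposite V is at (38.800, -23.700). The tangent condition forces WD to be normal to BD and the tangent condition forces WS to be normal to SE, with radius 3.1, so the center W sits 3.1 in from both sides at W = (35.700, -20.600). That places the tangent points at D = (38.800, -20.600) on BD and S = (35.700, -23.700) on SE. Then |VD| = |D − V| = 43.929.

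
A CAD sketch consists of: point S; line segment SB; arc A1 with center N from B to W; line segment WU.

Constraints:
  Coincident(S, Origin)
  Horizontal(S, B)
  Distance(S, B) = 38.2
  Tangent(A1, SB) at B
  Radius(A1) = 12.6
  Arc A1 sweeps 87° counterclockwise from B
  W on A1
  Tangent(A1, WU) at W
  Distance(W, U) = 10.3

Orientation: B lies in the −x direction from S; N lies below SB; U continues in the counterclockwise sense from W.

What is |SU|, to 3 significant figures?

55.9

On A1, B sits at bearing 90° from N; an 87° counterclockwise sweep puts W at bearing 177°, so W = N + 12.6·(cos 177°, sin 177°) = (-50.8, -11.9). Tangency of A1 to WU means the radius NW is perpendicular to WU, so WU runs along (−sin 177°, cos 177°); with |WU| = 10.3, U = (-51.3, -22.2). Then |SU| = |U − S| = 55.9.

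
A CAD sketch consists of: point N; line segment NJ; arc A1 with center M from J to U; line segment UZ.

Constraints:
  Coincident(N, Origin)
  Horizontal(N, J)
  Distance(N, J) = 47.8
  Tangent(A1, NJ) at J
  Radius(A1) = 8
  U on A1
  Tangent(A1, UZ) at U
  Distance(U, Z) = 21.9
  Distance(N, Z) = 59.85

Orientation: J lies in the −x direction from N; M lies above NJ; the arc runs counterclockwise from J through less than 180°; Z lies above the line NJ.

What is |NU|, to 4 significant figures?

42.43

Checks: |MU| = 8.000 ✓; ∠(MU, UZ) = 90.00° ✓; |UZ| = 21.90 ✓; |NZ| = 59.85 ✓.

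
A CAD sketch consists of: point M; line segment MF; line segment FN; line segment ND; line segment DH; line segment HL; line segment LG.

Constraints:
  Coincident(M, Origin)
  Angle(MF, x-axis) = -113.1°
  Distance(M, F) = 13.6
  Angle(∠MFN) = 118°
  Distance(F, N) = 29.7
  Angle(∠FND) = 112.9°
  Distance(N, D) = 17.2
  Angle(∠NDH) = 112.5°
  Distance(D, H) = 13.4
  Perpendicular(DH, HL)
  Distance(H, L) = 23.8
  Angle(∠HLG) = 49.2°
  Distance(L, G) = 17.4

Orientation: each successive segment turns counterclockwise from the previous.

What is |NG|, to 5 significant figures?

7.6391

M is at the origin; MF runs at -113.1° with length 13.6, so F = (-5.3358, -12.510). ∠MFN = 118.0° gives FN at -51.100° from the x-axis; with |FN| = 29.7, N = (13.315, -35.623). ∠FND = 112.9° gives ND at 16.000° from the x-axis; with |ND| = 17.2, D = (29.848, -30.882). ∠NDH = 112.5° gives DH at 83.500° from the x-axis; with |DH| = 13.4, H = (31.365, -17.569). DH is perpendicular to HL, so HL runs at 173.50°; with |HL| = 23.8, L = (7.7183, -14.874). ∠HLG = 49.2° gives LG at -55.700° from the x-axis; with |LG| = 17.4, G = (17.524, -29.248). Then |NG| = |G − N| = 7.6391.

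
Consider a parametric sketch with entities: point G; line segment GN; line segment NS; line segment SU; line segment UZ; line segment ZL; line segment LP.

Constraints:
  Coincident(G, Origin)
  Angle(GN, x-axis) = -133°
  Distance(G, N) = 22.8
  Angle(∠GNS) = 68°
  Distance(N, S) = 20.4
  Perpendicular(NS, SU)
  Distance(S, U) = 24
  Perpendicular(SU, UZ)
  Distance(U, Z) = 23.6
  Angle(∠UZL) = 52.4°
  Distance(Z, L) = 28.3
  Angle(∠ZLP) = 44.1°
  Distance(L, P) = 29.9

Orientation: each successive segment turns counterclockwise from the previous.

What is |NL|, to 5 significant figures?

14.155

G is at the origin; GN runs at -133.0° with length 22.8, so N = (-15.550, -16.675). ∠GNS = 68.0° gives NS at -21.000° from the x-axis; with |NS| = 20.4, S = (3.4955, -23.986). The perpendicularity gives SU at right angles to NS, so SU runs at 69.000°; with |SU| = 24.0, U = (12.096, -1.5796). SU is perpendicular to UZ, so UZ runs at 159.00°; with |UZ| = 23.6, Z = (-9.9362, 6.8778). ∠UZL = 52.4° gives ZL at -73.400° from the x-axis; with |ZL| = 28.3, L = (-1.8512, -20.243). Then |NL| = |L − N| = 14.155.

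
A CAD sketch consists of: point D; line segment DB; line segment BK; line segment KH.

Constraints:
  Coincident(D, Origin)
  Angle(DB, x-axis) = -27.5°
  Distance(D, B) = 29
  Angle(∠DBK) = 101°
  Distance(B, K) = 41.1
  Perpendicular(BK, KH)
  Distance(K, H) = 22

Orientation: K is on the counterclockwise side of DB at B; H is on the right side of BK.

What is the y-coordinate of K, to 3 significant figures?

18.8

D is at the origin; DB runs at -27.5° with length 29.0, so B = 29.0·(cos -27.5°, sin -27.5°) = (25.7, -13.4). ∠DBK = 101.0°, so BK runs at -27.5° + (180° − 101.0°) = 51.5° from the x-axis; with |BK| = 41.1, K = B + 41.1·(cos 51.5°, sin 51.5°) = (51.3, 18.8). So K.y = 18.8.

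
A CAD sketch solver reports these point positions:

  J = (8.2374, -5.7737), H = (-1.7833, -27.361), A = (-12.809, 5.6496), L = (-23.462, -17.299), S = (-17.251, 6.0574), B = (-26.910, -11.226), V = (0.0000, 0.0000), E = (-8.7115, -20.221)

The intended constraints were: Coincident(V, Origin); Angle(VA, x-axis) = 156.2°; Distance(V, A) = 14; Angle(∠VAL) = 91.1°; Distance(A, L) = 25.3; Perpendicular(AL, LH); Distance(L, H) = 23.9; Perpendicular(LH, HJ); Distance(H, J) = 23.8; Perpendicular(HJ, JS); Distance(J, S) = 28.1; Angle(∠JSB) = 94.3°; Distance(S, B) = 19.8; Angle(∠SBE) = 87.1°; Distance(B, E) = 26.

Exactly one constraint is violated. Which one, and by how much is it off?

Distance(B, E) = 26 — off by 5.70.

V = (0.00, 0.00) ✓; VA at 156.2° ✓; |VA| = 14.00 ✓; ∠VAL = 91.10° ✓; |AL| = 25.30 ✓; ∠(AL, LH) = 90.00° ✓; |LH| = 23.90 ✓; ∠(LH, HJ) = 90.00° ✓; |HJ| = 23.80 ✓; ∠(HJ, JS) = 90.00° ✓; |JS| = 28.10 ✓; ∠JSB = 94.30° ✓; |SB| = 19.80 ✓; ∠SBE = 87.10° ✓; |BE| = 20.30 ✗.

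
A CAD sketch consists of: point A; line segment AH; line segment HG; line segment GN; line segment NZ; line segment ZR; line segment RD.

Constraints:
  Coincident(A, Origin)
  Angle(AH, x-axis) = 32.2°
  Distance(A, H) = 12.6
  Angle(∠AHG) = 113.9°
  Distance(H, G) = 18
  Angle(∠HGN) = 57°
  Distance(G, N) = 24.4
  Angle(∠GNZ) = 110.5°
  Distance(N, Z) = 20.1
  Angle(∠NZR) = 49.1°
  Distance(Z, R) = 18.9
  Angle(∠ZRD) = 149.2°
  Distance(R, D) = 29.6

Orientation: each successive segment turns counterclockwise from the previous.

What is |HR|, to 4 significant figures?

4.851

∠GNZ = 110.5° gives NZ at -69.20° from the x-axis; with |NZ| = 20.1, Z = (-3.130, -10.37). ∠NZR = 49.1° gives ZR at 61.70° from the x-axis; with |ZR| = 18.9, R = (5.831, 6.273). Then |HR| = |R − H| = 4.851.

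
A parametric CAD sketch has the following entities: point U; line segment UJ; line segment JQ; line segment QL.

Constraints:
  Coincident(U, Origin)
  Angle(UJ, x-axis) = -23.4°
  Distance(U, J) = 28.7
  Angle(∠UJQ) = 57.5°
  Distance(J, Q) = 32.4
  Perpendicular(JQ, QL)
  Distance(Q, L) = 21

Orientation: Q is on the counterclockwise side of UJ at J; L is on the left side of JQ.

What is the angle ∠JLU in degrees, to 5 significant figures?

43.640°

U is at the origin; UJ runs at -23.4° with length 28.7, so J = 28.7·(cos -23.4°, sin -23.4°) = (26.340, -11.398). ∠UJQ = 57.5°, so JQ runs at -23.4° + (180° − 57.5°) = 99.100° from the x-axis; with |JQ| = 32.4, Q = J + 32.4·(cos 99.100°, sin 99.100°) = (21.215, 20.594). The perpendicularity gives QL at right angles to JQ; with |QL| = 21.0 on the left of JQ, L = Q + 21.0·(-0.98741, -0.15816) = (0.47955, 17.273). Then cos ∠JLU = LJ·LU / (|LJ||LU|), giving 43.640°.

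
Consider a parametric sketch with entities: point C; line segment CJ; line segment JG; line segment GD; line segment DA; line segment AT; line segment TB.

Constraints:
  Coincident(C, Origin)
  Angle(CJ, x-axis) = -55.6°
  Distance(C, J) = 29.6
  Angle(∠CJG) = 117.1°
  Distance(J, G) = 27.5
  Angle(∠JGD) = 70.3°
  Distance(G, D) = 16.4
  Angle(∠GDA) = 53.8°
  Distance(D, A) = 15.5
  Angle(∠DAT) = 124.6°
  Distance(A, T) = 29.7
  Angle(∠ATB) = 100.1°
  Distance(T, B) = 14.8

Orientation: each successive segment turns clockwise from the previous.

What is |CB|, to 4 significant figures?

71.19

∠DAT = 124.6° gives AT at -49.80° from the x-axis; with |AT| = 29.7, T = (27.27, -57.54). ∠ATB = 100.1° gives TB at -129.7° from the x-axis; with |TB| = 14.8, B = (17.81, -68.92). Then |CB| = |B − C| = 71.19.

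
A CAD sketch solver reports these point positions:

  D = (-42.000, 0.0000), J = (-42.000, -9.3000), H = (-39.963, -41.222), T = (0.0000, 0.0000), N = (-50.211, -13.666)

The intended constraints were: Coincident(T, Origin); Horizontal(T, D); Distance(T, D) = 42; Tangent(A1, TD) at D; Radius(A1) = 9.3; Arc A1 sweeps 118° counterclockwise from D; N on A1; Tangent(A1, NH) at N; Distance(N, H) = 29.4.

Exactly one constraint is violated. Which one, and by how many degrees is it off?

Tangent(A1, NH) at N — off by 7.60°.

T = (0.00, 0.00) ✓; T.y = 0.00, D.y = 0.00 ✓; |TD| = 42.00 ✓; ∠(JD, DT) = 90.00° ✓; |JD| = 9.300 ✓; bearing(J→N) − bearing(J→D) = 118.0° ✓; |JN| = 9.300 ✓; ∠(JN, NH) = 97.60° ✗; |NH| = 29.40 ✓.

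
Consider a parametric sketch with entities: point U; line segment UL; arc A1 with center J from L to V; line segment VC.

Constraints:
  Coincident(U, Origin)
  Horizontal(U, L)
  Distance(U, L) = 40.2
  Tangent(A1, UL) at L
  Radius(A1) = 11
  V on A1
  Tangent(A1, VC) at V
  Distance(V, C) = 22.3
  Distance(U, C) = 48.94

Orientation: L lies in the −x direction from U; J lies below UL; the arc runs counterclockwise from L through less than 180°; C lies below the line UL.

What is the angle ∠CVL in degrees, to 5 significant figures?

114.77°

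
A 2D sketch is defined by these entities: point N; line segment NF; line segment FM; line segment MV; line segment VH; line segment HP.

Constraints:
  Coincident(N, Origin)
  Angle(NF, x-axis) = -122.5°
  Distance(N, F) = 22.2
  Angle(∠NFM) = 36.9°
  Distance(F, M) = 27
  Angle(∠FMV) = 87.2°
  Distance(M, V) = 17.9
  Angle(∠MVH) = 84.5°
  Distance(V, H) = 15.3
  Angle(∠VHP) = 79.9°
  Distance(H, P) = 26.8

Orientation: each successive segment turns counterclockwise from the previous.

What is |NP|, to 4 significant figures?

23.15

N is at the origin; NF runs at -122.5° with length 22.2, so F = (-11.93, -18.72). ∠NFM = 36.9° gives FM at 20.60° from the x-axis; with |FM| = 27.0, M = (13.35, -9.224). ∠FMV = 87.2° gives MV at 113.4° from the x-axis; with |MV| = 17.9, V = (6.237, 7.204). ∠MVH = 84.5° gives VH at -151.1° from the x-axis; with |VH| = 15.3, H = (-7.158, -0.1900). ∠VHP = 79.9° gives HP at -51.00° from the x-axis; with |HP| = 26.8, P = (9.708, -21.02). Then |NP| = |P − N| = 23.15.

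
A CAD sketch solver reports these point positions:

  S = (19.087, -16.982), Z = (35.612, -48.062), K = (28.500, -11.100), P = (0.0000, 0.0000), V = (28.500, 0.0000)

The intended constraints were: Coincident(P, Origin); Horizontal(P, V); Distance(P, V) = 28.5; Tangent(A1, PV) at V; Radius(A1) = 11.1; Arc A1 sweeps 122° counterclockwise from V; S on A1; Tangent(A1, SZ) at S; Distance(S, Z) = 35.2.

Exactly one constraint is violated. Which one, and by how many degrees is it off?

Tangent(A1, SZ) at S — off by 4.00°.

P = (0.00, 0.00) ✓; P.y = 0.00, V.y = 0.00 ✓; |PV| = 28.50 ✓; ∠(KV, VP) = 90.00° ✓; |KV| = 11.10 ✓; bearing(K→S) − bearing(K→V) = 122.0° ✓; |KS| = 11.10 ✓; ∠(KS, SZ) = 94.00° ✗; |SZ| = 35.20 ✓.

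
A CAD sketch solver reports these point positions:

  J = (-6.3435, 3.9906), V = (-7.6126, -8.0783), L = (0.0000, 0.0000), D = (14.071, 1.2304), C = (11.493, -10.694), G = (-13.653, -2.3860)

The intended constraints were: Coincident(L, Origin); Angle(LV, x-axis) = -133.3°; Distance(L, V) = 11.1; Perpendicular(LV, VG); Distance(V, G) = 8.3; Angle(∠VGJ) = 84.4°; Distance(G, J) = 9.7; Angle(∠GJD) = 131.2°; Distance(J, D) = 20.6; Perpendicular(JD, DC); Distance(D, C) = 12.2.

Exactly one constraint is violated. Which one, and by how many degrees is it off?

Perpendicular(JD, DC) — off by 4.50°.

L = (0.00, 0.00) ✓; LV at -133.3° ✓; |LV| = 11.10 ✓; ∠(LV, VG) = 90.00° ✓; |VG| = 8.300 ✓; ∠VGJ = 84.40° ✓; |GJ| = 9.700 ✓; ∠GJD = 131.2° ✓; |JD| = 20.60 ✓; ∠(JD, DC) = 94.50° ✗; |DC| = 12.20 ✓.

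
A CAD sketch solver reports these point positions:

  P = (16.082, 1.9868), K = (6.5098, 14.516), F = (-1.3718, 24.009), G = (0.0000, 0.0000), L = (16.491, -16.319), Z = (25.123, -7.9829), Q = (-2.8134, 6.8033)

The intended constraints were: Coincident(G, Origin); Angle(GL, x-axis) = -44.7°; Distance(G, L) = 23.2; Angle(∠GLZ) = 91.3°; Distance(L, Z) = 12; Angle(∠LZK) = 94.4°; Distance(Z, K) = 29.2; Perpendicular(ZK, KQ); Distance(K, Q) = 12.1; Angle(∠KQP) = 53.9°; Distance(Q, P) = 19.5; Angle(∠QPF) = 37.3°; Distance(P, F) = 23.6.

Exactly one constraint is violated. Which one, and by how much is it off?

Distance(P, F) = 23.6 — off by 4.50.

G = (0.00, 0.00) ✓; GL at -44.70° ✓; |GL| = 23.20 ✓; ∠GLZ = 91.30° ✓; |LZ| = 12.00 ✓; ∠LZK = 94.40° ✓; |ZK| = 29.20 ✓; ∠(ZK, KQ) = 90.00° ✓; |KQ| = 12.10 ✓; ∠KQP = 53.90° ✓; |QP| = 19.50 ✓; ∠QPF = 37.30° ✓; |PF| = 28.10 ✗.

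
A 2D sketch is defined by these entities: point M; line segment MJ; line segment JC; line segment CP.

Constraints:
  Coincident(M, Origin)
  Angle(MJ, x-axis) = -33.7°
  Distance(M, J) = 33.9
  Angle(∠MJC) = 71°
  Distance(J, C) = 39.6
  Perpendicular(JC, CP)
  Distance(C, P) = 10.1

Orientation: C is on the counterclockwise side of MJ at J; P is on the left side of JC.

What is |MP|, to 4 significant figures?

36.02

∠MJC = 71.0°, so JC runs at -33.7° + (180° − 71.0°) = 75.30° from the x-axis; with |JC| = 39.6, C = J + 39.6·(cos 75.30°, sin 75.30°) = (38.25, 19.49). JC ⟂ CP; with |CP| = 10.1 on the left of JC, P = C + 10.1·(-0.9673, 0.2538) = (28.48, 22.06). Then |MP| = |P − M| = 36.02.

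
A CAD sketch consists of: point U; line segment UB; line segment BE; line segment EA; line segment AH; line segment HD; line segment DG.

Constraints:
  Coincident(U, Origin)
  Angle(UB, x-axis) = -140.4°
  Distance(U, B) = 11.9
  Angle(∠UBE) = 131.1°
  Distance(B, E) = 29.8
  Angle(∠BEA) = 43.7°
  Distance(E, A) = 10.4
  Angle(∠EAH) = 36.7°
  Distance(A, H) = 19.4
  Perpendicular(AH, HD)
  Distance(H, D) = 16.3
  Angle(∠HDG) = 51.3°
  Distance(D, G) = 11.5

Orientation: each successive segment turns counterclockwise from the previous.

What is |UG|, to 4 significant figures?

42.16

The perpendicularity gives HD at right angles to AH, so HD runs at -81.90°; with |HD| = 16.3, D = (-19.48, -48.92). ∠HDG = 51.3° gives DG at 46.80° from the x-axis; with |DG| = 11.5, G = (-11.61, -40.53). Then |UG| = |G − U| = 42.16.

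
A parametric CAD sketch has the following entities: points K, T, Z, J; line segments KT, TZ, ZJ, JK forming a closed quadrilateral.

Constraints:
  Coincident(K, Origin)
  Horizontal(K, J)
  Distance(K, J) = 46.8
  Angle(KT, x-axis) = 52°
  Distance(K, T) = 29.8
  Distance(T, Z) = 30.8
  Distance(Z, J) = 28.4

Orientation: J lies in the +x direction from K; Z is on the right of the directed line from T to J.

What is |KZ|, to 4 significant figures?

20.69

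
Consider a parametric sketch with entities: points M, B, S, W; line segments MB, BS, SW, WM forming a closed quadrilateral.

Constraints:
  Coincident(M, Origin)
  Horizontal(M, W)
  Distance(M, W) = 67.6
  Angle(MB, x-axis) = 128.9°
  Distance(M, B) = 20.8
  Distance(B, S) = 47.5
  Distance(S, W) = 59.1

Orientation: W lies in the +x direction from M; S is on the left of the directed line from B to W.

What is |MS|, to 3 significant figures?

50.1

M is at the origin; MW is horizontal with |MW| = 67.6 and W in +x, so W = (67.6, 0). MB runs at 128.9° with |MB| = 20.8, so B = (-13.1, 16.2). S is determined by |BS| = 47.5 and |SW| = 59.1 together: it lies at the intersection of circle(B, 47.5) and circle(W, 59.1). With |BW| = 82.3, the foot of the radical line on BW is 33.6 from B and the perpendicular offset is √(47.5² − 33.6²) = 33.6. Taking the left-of-BW solution: S = (26.5, 42.5).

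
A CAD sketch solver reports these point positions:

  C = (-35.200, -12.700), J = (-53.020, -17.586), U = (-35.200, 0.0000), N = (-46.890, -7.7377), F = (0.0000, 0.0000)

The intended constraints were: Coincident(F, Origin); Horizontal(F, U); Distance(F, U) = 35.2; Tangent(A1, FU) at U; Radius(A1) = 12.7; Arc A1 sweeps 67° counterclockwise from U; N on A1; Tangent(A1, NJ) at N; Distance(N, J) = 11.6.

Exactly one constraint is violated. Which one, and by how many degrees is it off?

Tangent(A1, NJ) at N — off by 8.90°.

F = (0.00, 0.00) ✓; F.y = 0.00, U.y = 0.00 ✓; |FU| = 35.20 ✓; ∠(CU, UF) = 90.00° ✓; |CU| = 12.70 ✓; bearing(C→N) − bearing(C→U) = 67.00° ✓; |CN| = 12.70 ✓; ∠(CN, NJ) = 98.90° ✗; |NJ| = 11.60 ✓.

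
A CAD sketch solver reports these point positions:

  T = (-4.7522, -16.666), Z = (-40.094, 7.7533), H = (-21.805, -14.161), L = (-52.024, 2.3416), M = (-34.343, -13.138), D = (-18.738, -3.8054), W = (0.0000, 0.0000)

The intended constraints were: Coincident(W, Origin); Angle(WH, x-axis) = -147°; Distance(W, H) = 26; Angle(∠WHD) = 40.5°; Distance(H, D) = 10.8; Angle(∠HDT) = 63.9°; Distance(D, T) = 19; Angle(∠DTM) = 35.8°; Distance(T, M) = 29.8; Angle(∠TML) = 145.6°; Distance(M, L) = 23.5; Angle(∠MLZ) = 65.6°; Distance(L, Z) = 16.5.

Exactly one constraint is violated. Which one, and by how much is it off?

Distance(L, Z) = 16.5 — off by 3.40.

W = (0.00, 0.00) ✓; WH at -147.0° ✓; |WH| = 26.00 ✓; ∠WHD = 40.50° ✓; |HD| = 10.80 ✓; ∠HDT = 63.90° ✓; |DT| = 19.00 ✓; ∠DTM = 35.80° ✓; |TM| = 29.80 ✓; ∠TML = 145.6° ✓; |ML| = 23.50 ✓; ∠MLZ = 65.60° ✓; |LZ| = 13.10 ✗.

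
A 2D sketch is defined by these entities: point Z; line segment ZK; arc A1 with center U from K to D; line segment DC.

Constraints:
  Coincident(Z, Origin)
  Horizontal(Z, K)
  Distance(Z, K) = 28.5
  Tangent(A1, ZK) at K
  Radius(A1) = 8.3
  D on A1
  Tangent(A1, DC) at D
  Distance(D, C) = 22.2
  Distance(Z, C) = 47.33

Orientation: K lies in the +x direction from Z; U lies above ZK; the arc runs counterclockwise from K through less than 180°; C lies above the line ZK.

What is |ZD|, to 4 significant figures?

37.79

Z is at the origin; Z and K share the same y with |ZK| = 28.5 and K on the +x side, so K = (28.50, 0.000). The tangent condition forces UK to be normal to ZK, so U = K + (0, 8.3) = (28.50, 8.300). Since UD ⟂ DC (tangency), |UC| = √(8.3² + 22.2²) = 23.70 regardless of where D sits on A1. So C lies on both circle(Z, 47.33) and circle(U, 23.70); the above-ZK intersection is C = (35.93, 30.81). D is the foot of the tangent from C: D = (36.79, 8.622).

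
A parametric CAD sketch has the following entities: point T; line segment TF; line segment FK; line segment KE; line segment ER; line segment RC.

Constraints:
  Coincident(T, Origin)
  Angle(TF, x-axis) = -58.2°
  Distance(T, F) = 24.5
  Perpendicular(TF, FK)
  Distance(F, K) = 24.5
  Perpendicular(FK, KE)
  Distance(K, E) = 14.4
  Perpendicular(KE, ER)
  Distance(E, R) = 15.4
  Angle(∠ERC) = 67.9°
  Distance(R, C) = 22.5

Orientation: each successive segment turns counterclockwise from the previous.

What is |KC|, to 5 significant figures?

9.4687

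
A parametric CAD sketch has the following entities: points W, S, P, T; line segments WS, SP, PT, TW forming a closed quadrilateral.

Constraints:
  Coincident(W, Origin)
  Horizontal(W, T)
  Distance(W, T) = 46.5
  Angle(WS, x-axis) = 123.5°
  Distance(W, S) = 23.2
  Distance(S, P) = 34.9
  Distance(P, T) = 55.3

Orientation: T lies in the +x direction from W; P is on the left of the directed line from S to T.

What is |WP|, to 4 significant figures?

45.24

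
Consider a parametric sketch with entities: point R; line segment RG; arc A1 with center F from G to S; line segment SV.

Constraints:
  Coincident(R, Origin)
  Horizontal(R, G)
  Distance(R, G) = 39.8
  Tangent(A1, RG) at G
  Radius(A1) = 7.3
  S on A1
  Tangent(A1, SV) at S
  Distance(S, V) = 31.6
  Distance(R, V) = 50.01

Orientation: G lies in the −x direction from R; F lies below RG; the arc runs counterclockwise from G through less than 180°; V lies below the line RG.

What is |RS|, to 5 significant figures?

47.489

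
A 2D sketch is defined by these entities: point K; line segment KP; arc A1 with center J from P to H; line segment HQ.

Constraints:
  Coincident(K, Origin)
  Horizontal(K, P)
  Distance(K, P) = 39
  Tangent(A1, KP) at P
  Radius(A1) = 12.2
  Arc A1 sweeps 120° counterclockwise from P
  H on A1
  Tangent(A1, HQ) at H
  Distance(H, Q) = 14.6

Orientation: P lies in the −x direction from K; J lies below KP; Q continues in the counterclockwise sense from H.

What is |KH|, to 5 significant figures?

52.836

K is at the origin; K and P share the same y with |KP| = 39.0 and P on the −x side, so P = (-39.000, 0.0000). Tangency of A1 to KP means the radius JP is perpendicular to KP, so J = P + (0, -12.2) = (-39.000, -12.200). On A1, P sits at bearing 90° from J; a 120° counterclockwise sweep puts H at bearing 210°, so H = J + 12.2·(cos 210°, sin 210°) = (-49.566, -18.300). Then |KH| = |H − K| = 52.836.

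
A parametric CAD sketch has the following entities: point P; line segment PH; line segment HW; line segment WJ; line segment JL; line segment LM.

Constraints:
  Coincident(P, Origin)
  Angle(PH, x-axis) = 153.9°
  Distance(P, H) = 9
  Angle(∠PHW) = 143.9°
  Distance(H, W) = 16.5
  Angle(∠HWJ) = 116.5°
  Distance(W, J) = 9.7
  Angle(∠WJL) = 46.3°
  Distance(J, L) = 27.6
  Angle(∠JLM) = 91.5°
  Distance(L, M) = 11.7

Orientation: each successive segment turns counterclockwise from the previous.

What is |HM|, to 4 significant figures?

11.00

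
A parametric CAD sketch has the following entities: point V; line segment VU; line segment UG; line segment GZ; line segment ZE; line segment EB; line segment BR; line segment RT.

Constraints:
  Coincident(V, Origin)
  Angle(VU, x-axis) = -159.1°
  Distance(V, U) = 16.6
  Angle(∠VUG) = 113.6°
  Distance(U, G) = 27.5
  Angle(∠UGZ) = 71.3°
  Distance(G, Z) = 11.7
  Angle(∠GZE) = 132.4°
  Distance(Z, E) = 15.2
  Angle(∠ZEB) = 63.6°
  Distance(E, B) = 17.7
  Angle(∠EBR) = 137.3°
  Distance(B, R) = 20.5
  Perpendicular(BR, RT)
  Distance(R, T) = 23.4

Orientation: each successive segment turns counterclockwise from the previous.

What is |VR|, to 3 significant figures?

43.9

V is at the origin; VU runs at -159.1° with length 16.6, so U = (-15.5, -5.92). ∠VUG = 113.6° gives UG at -92.7° from the x-axis; with |UG| = 27.5, G = (-16.8, -33.4). ∠UGZ = 71.3° gives GZ at 16.0° from the x-axis; with |GZ| = 11.7, Z = (-5.56, -30.2). ∠GZE = 132.4° gives ZE at 63.6° from the x-axis; with |ZE| = 15.2, E = (1.20, -16.6). ∠ZEB = 63.6° gives EB at -180° from the x-axis; with |EB| = 17.7, B = (-16.5, -16.6). ∠EBR = 137.3° gives BR at -137° from the x-axis; with |BR| = 20.5, R = (-31.6, -30.5). Then |VR| = |R − V| = 43.9.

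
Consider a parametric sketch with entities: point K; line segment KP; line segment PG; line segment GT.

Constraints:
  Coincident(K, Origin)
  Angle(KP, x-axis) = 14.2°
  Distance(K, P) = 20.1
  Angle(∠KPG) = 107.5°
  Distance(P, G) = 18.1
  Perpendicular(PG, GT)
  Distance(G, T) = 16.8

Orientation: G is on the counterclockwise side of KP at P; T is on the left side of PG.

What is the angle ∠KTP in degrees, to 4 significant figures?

48.47°

K is at the origin; KP runs at 14.2° with length 20.1, so P = 20.1·(cos 14.2°, sin 14.2°) = (19.49, 4.931). ∠KPG = 107.5°, so PG runs at 14.2° + (180° − 107.5°) = 86.70° from the x-axis; with |PG| = 18.1, G = P + 18.1·(cos 86.70°, sin 86.70°) = (20.53, 23.00). PG is perpendicular to GT; with |GT| = 16.8 on the left of PG, T = G + 16.8·(-0.9983, 0.05756) = (3.756, 23.97). Then cos ∠KTP = TK·TP / (|TK||TP|), giving 48.47°.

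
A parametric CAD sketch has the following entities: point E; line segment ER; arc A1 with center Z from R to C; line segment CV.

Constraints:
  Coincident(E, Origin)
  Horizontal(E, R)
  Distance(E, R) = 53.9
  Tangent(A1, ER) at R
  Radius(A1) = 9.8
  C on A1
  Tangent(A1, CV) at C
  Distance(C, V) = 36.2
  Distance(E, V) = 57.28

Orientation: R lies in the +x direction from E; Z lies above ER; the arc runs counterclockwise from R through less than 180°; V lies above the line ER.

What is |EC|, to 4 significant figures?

63.38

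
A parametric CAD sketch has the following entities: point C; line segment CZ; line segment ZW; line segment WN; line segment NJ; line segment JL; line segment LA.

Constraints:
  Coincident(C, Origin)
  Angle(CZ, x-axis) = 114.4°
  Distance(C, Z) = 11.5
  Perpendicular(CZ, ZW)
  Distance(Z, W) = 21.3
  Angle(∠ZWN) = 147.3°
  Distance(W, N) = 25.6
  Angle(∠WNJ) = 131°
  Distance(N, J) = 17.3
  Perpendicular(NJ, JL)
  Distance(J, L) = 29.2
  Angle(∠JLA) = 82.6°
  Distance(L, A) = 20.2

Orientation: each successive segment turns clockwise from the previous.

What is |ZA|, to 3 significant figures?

22.0

C is at the origin; CZ runs at 114.4° with length 11.5, so Z = (-4.75, 10.5). CZ is perpendicular to ZW, so ZW runs at 24.4°; with |ZW| = 21.3, W = (14.6, 19.3). ∠ZWN = 147.3° gives WN at -8.30° from the x-axis; with |WN| = 25.6, N = (40.0, 15.6). ∠WNJ = 131.0° gives NJ at -57.3° from the x-axis; with |NJ| = 17.3, J = (49.3, 1.02). NJ is perpendicular to JL, so JL runs at -147°; with |JL| = 29.2, L = (24.8, -14.8). ∠JLA = 82.6° gives LA at 115° from the x-axis; with |LA| = 20.2, A = (16.1, 3.51). Then |ZA| = |A − Z| = 22.0.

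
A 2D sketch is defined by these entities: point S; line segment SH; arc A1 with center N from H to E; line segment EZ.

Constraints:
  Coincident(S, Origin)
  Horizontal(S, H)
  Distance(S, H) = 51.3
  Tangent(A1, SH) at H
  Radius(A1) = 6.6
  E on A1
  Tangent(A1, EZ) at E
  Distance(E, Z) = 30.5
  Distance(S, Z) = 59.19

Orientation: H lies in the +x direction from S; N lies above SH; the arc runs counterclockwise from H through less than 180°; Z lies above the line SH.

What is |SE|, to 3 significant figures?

58.1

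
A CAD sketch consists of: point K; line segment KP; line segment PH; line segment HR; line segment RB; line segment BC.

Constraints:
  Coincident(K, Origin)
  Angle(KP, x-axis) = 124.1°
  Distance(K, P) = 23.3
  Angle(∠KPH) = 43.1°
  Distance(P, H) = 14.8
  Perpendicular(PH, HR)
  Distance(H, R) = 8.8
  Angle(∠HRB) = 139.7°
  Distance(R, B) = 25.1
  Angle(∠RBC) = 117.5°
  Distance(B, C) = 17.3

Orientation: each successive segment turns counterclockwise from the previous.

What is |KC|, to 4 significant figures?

36.25

K is at the origin; KP runs at 124.1° with length 23.3, so P = (-13.06, 19.29). ∠KPH = 43.1° gives PH at -99.00° from the x-axis; with |PH| = 14.8, H = (-15.38, 4.676). PH ⟂ HR, so HR runs at -9.000°; with |HR| = 8.8, R = (-6.686, 3.299). ∠HRB = 139.7° gives RB at 31.30° from the x-axis; with |RB| = 25.1, B = (14.76, 16.34). ∠RBC = 117.5° gives BC at 93.80° from the x-axis; with |BC| = 17.3, C = (13.61, 33.60). Then |KC| = |C − K| = 36.25.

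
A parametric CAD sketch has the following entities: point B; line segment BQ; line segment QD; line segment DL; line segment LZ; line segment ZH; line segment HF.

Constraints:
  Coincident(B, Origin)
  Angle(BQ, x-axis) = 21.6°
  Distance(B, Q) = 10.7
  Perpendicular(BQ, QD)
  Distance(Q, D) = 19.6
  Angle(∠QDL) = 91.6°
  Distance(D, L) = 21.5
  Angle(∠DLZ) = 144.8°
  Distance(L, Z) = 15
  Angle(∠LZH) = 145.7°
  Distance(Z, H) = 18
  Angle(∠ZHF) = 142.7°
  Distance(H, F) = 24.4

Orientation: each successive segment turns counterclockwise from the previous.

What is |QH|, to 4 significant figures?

41.04

B is at the origin; BQ runs at 21.6° with length 10.7, so Q = (9.949, 3.939). BQ is perpendicular to QD, so QD runs at 111.6°; with |QD| = 19.6, D = (2.733, 22.16). ∠QDL = 91.6° gives DL at -160.0° from the x-axis; with |DL| = 21.5, L = (-17.47, 14.81). ∠DLZ = 144.8° gives LZ at -124.8° from the x-axis; with |LZ| = 15.0, Z = (-26.03, 2.492). ∠LZH = 145.7° gives ZH at -90.50° from the x-axis; with |ZH| = 18.0, H = (-26.19, -15.51). Then |QH| = |H − Q| = 41.04.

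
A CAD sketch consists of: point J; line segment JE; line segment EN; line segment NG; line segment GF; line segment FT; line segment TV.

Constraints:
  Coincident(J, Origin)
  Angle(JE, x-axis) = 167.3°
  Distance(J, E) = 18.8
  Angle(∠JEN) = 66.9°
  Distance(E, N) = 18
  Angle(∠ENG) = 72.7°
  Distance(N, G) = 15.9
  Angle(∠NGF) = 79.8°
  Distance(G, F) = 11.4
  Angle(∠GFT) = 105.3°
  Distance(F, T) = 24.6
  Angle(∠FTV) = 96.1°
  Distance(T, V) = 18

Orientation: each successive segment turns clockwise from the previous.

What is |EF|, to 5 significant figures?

10.408

J is at the origin; JE runs at 167.3° with length 18.8, so E = (-18.340, 4.1331). ∠JEN = 66.9° gives EN at 54.200° from the x-axis; with |EN| = 18.0, N = (-7.8108, 18.732). ∠ENG = 72.7° gives NG at -53.100° from the x-axis; with |NG| = 15.9, G = (1.7359, 6.0173). ∠NGF = 79.8° gives GF at -153.30° from the x-axis; with |GF| = 11.4, F = (-8.4486, 0.89503). Then |EF| = |F − E| = 10.408.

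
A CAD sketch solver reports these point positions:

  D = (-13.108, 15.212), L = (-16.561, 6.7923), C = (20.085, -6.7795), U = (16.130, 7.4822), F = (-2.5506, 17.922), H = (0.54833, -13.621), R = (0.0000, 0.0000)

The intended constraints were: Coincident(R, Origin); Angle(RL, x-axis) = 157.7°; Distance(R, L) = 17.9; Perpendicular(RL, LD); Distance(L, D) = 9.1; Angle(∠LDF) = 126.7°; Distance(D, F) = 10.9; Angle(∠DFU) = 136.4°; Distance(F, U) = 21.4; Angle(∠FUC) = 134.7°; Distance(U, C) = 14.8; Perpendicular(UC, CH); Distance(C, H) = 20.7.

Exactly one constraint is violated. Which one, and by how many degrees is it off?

Perpendicular(UC, CH) — off by 3.80°.

R = (0.00, 0.00) ✓; RL at 157.7° ✓; |RL| = 17.90 ✓; ∠(RL, LD) = 90.00° ✓; |LD| = 9.100 ✓; ∠LDF = 126.7° ✓; |DF| = 10.90 ✓; ∠DFU = 136.4° ✓; |FU| = 21.40 ✓; ∠FUC = 134.7° ✓; |UC| = 14.80 ✓; ∠(UC, CH) = 86.20° ✗; |CH| = 20.70 ✓.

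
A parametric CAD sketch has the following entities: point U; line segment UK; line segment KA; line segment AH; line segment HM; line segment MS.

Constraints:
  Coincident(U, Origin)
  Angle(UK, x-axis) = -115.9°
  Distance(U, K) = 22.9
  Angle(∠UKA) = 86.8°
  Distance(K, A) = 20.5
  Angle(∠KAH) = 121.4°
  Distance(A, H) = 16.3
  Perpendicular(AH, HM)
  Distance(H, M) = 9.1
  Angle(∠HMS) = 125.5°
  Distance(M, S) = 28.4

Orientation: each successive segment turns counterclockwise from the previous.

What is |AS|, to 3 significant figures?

26.5

U is at the origin; UK runs at -115.9° with length 22.9, so K = (-10.0, -20.6). ∠UKA = 86.8° gives KA at -22.7° from the x-axis; with |KA| = 20.5, A = (8.91, -28.5). ∠KAH = 121.4° gives AH at 35.9° from the x-axis; with |AH| = 16.3, H = (22.1, -19.0). AH is perpendicular to HM, so HM runs at 126°; with |HM| = 9.1, M = (16.8, -11.6). ∠HMS = 125.5° gives MS at -180° from the x-axis; with |MS| = 28.4, S = (-11.6, -11.8). Then |AS| = |S − A| = 26.5.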